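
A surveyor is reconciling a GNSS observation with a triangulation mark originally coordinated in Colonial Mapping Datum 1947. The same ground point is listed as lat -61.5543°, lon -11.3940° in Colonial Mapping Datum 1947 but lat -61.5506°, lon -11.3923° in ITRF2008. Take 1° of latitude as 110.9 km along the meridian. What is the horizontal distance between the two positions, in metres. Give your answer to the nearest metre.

420 m

Δφ = -61.5506° − -61.5543° = +0.0037°; Δλ = -11.3923° − -11.3940° = +0.0017°.
ΔN = Δφ × 110900 = 410.3 m; ΔE = Δλ × 110900 × cos(-61.5543°) = +0.0017 × 110900 × 0.476326 = 89.8 m.
Distance = √(ΔE² + ΔN²) = √(89.8² + 410.3²) = 420.0 m.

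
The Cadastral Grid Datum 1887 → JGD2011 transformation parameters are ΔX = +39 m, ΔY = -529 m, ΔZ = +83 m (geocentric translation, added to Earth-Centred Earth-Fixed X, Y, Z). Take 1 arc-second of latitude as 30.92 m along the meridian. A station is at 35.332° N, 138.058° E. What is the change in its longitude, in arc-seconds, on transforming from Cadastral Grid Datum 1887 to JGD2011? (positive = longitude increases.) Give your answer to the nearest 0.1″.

sin φ = 0.578313, cos φ = 0.815815, sin λ = 0.668378, cos λ = -0.743822.
East component: ΔE = −sin λ·ΔX + cos λ·ΔY = −(0.668378)(39) + (-0.743822)(-529) = 367.41 m.
1° of latitude spans 3600 × 30.92 = 111312 m; at latitude φ, 1° of longitude spans that × cos φ = 90810.0 m, so Δλ = 367.41 / 90810.0 × 3600 = 14.566″.

Δλ = 14.6″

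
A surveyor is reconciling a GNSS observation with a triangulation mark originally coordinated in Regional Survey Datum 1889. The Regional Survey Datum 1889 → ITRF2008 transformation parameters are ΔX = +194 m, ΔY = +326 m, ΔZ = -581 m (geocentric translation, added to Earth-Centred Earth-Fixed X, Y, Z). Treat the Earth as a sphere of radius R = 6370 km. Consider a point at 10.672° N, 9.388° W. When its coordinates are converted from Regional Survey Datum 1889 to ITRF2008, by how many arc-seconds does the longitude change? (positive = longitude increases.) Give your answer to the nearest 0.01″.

Δλ = 11.64″

sin φ = 0.185186, cos φ = 0.982703, sin λ = -0.163119, cos λ = 0.986606.
East component: ΔE = −sin λ·ΔX + cos λ·ΔY = −(-0.163119)(194) + (0.986606)(326) = 353.28 m.
1° of latitude spans πR/180 = 111177 m; at latitude φ, 1° of longitude spans that × cos φ = 109254.5 m, so Δλ = 353.28 / 109254.5 × 3600 = 11.641″.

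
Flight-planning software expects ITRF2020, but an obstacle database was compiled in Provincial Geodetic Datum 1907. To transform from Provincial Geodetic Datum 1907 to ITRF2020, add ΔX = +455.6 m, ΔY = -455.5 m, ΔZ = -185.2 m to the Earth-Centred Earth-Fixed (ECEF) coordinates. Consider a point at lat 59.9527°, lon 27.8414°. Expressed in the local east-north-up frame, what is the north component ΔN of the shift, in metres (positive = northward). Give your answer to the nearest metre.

At φ = 59.9527°, λ = 27.8414°: sin φ = 0.865612, cos φ = 0.500715, sin λ = 0.467026, cos λ = 0.884244.
ΔN = −sin φ cos λ·ΔX − sin φ sin λ·ΔY + cos φ·ΔZ = −(0.865612)(0.884244)(455.6) − (0.865612)(0.467026)(-455.5) + (0.500715)(-185.2) = -257.31 m.

ΔN = -257 m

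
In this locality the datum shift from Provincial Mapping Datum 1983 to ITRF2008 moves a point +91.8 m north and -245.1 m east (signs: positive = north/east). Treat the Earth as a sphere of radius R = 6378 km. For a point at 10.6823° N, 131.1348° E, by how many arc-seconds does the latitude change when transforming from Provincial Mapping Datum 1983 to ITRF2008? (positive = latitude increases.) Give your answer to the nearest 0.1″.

Δφ = 3.0″

On a sphere of radius R, 1 rad of latitude = R, so Δφ = ΔN / R = 91.8 / 6378000 = 1.4393e-05 rad = 2.969″.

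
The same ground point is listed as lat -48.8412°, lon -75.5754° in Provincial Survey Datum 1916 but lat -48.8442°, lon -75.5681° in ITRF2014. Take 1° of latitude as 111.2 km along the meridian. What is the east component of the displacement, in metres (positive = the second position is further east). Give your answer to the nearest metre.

ΔE = 534 m

Δφ = -48.8442° − -48.8412° = -0.0030°; Δλ = -75.5681° − -75.5754° = +0.0073°.
ΔN = Δφ × 111200 = -333.6 m; ΔE = Δλ × 111200 × cos(-48.8412°) = +0.0073 × 111200 × 0.658148 = 534.3 m.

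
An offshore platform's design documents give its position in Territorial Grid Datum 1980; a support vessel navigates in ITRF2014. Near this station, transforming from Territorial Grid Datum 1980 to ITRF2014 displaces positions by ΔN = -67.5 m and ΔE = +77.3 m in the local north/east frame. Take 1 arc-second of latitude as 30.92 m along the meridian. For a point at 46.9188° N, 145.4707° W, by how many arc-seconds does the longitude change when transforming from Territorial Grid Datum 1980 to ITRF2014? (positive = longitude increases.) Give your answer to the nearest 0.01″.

At latitude 46.9188°, cos φ = 0.683034.
1″ of longitude at this latitude = 30.92 × cos φ = 21.1194 m, so Δλ = 77.3 / 21.1194 = 3.660″.

Δλ = 3.66″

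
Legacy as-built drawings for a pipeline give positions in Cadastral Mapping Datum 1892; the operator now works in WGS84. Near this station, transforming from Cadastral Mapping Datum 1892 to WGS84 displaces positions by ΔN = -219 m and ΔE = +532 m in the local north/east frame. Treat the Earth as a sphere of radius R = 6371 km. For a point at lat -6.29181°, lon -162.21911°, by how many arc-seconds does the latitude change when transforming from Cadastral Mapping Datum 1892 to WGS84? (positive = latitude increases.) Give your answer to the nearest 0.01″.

Δφ = -7.09″

On a sphere of radius R, 1 rad of latitude = R, so Δφ = ΔN / R = -219.0 / 6371000 = -3.4375e-05 rad = -7.090″.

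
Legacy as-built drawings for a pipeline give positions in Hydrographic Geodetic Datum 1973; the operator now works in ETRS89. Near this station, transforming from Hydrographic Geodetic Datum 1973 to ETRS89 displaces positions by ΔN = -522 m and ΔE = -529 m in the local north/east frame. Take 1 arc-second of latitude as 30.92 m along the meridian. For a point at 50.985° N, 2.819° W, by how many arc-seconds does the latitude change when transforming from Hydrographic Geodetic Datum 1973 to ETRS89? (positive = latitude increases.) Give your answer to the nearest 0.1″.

Δφ = -16.9″

1″ of latitude = 30.92 m, so Δφ = -522.0 / 30.92 = -16.882″.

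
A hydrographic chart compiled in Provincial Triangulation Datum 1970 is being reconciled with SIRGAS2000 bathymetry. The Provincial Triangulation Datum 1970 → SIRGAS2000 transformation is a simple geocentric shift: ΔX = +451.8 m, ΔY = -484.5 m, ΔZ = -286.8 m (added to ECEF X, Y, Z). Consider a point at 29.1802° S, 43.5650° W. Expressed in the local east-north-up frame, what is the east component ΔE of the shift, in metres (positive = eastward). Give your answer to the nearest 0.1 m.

ΔE = -39.7 m

The local east axis at (φ, λ) is (−sin λ, cos λ, 0), so ΔE = −sin(-43.5650°)·451.8 + cos(-43.5650°)·(-484.5) = -39.70 m.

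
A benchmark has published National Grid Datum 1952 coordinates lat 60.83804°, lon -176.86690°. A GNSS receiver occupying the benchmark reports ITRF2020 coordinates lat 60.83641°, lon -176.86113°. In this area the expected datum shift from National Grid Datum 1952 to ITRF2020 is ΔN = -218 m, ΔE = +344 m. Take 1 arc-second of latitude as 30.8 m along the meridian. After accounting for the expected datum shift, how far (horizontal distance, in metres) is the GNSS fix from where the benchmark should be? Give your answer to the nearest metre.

49 m

Observed coordinate differences: Δφ = -0.00163°, Δλ = +0.00577°.
Converting to metres (1° lat = 110880 m, cos φ = 0.487280): observed ΔN = -180.7 m, observed ΔE = 311.8 m.
Subtracting the expected shift leaves a residual of -180.7 − (-218) = 37.3 m north and 311.8 − (344) = -32.2 m east.
Residual distance = √(37.3² + (-32.2)²) = 49.3 m.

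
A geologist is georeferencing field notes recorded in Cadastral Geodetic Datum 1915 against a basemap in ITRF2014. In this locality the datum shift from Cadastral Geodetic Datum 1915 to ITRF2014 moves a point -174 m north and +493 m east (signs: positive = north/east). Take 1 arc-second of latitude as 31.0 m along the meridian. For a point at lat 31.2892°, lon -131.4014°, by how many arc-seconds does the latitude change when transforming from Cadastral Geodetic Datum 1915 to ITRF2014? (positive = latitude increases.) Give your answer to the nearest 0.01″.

Δφ = -5.61″

1″ of latitude = 31.00 m, so Δφ = -174.0 / 31.00 = -5.613″.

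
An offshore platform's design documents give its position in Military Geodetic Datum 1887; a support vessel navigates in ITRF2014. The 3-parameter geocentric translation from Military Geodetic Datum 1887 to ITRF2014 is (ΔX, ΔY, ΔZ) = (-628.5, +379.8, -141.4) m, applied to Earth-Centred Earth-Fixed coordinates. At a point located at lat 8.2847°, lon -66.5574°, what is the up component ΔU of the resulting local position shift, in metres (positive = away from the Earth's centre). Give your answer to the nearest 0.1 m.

ΔU = -612.6 m

At φ = 8.2847°, λ = -66.5574°: sin φ = 0.144092, cos φ = 0.989564, sin λ = -0.917459, cos λ = 0.397830.
ΔU = cos φ cos λ·ΔX + cos φ sin λ·ΔY + sin φ·ΔZ = (0.989564)(0.397830)(-628.5) + (0.989564)(-0.917459)(379.8) + (0.144092)(-141.4) = -612.62 m.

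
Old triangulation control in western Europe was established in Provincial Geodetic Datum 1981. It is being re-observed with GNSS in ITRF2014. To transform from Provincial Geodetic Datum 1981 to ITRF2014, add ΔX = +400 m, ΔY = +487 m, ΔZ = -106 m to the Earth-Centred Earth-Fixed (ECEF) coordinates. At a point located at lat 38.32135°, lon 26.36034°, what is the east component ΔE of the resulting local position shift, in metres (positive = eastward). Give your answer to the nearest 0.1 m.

ΔE = 258.8 m

At φ = 38.32135°, λ = 26.36034°: sin φ = 0.620071, cos φ = 0.784545, sin λ = 0.444015, cos λ = 0.896019.
ΔE = −sin λ·ΔX + cos λ·ΔY = −(0.444015)·(400) + (0.896019)·(487) = 258.76 m.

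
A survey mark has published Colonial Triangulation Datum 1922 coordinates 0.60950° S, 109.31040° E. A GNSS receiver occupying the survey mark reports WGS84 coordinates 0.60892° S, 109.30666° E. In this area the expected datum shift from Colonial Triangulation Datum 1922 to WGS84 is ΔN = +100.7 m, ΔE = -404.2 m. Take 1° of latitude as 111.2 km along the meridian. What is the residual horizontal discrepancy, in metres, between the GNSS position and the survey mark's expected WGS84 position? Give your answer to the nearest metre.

Observed coordinate differences: Δφ = +0.00058°, Δλ = -0.00374°.
Converting to metres (1° lat = 111200 m, cos φ = 0.999943): observed ΔN = 64.5 m, observed ΔE = -415.9 m.
Subtracting the expected shift leaves a residual of 64.5 − (100.7) = -36.2 m north and -415.9 − (-404.2) = -11.7 m east.
Residual distance = √((-36.2)² + (-11.7)²) = 38.0 m.

38 m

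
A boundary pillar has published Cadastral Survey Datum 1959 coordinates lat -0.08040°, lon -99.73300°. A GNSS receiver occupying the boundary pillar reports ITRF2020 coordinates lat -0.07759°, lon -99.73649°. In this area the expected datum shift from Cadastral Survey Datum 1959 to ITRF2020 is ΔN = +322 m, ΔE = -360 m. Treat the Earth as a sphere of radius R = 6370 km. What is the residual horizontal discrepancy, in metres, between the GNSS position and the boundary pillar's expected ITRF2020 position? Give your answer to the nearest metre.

Observed coordinate differences: Δφ = +0.00281°, Δλ = -0.00349°.
Converting to metres (1° lat = 111177 m, cos φ = 0.999999): observed ΔN = 312.4 m, observed ΔE = -388.0 m.
Subtracting the expected shift leaves a residual of 312.4 − (322) = -9.6 m north and -388.0 − (-360) = -28.0 m east.
Residual distance = √((-9.6)² + (-28.0)²) = 29.6 m.

30 m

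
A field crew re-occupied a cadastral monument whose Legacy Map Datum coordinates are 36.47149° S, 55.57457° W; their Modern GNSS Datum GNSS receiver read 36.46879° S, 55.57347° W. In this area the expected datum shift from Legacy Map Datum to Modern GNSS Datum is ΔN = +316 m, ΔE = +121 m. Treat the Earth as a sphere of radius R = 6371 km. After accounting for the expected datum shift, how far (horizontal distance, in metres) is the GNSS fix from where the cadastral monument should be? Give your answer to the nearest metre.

28 m

Observed coordinate differences: Δφ = +0.00270°, Δλ = +0.00110°.
Converting to metres (1° lat = 111195 m, cos φ = 0.804153): observed ΔN = 300.2 m, observed ΔE = 98.4 m.
Subtracting the expected shift leaves a residual of 300.2 − (316) = -15.8 m north and 98.4 − (121) = -22.6 m east.
Residual distance = √((-15.8)² + (-22.6)²) = 27.6 m.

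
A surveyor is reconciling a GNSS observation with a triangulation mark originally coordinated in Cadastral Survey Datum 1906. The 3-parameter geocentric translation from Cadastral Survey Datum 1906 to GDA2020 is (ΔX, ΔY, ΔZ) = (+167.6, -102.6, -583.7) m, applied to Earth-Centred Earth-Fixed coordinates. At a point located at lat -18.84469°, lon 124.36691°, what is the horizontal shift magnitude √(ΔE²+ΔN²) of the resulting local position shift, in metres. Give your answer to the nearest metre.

The local east axis at (φ, λ) is (−sin λ, cos λ, 0), so ΔE = −sin(124.36691°)·167.6 + cos(124.36691°)·(-102.6) = -80.43 m.
The local north axis is (−sin φ cos λ, −sin φ sin λ, cos φ), giving ΔN = -30.559 − 27.355 − 552.412 = -610.33 m.
Horizontal magnitude = √(ΔE² + ΔN²) = √((-80.43)² + (-610.33)²) = 615.60 m.

616 m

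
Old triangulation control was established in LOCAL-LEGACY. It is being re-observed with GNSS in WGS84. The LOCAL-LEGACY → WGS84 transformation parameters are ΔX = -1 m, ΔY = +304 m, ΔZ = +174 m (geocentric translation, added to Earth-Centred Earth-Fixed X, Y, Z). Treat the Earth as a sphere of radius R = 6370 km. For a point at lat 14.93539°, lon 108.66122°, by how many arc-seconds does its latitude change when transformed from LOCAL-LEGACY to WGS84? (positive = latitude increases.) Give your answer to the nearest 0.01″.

sin φ = 0.257730, cos φ = 0.966217, sin λ = 0.947427, cos λ = -0.319972.
North component: ΔN = −sin φ cos λ·ΔX − sin φ sin λ·ΔY + cos φ·ΔZ = −(0.257730)(-0.319972)(-1) − (0.257730)(0.947427)(304) + (0.966217)(174) = 93.81 m.
1° of latitude spans πR/180 = 111177 m, so Δφ = 93.81 / 111177 × 3600 = 3.038″.

Δφ = 3.04″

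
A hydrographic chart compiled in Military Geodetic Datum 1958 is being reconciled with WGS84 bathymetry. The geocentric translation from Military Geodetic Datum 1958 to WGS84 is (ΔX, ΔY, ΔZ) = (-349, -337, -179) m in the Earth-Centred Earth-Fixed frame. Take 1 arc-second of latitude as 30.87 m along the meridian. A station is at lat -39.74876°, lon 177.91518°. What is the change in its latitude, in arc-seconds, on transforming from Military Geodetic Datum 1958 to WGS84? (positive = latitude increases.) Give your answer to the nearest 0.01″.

sin φ = -0.639422, cos φ = 0.768856, sin λ = 0.036379, cos λ = -0.999338.
North component: ΔN = −sin φ cos λ·ΔX − sin φ sin λ·ΔY + cos φ·ΔZ = −(-0.639422)(-0.999338)(-349) − (-0.639422)(0.036379)(-337) + (0.768856)(-179) = 77.55 m.
1° of latitude spans 3600 × 30.87 = 111132 m, so Δφ = 77.55 / 111132 × 3600 = 2.512″.

Δφ = 2.51″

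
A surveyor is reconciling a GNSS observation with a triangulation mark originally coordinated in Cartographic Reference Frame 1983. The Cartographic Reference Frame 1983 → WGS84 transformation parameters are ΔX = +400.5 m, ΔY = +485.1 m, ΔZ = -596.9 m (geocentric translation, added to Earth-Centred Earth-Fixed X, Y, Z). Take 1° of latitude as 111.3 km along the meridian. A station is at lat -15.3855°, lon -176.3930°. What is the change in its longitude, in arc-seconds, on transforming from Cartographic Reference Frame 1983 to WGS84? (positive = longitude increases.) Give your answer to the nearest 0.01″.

Δλ = -15.40″

sin φ = -0.265312, cos φ = 0.964163, sin λ = -0.062912, cos λ = -0.998019.
East component: ΔE = −sin λ·ΔX + cos λ·ΔY = −(-0.062912)(400.5) + (-0.998019)(485.1) = -458.94 m.
1° of latitude spans 111300 m; at latitude φ, 1° of longitude spans that × cos φ = 107311.3 m, so Δλ = -458.94 / 107311.3 × 3600 = -15.396″.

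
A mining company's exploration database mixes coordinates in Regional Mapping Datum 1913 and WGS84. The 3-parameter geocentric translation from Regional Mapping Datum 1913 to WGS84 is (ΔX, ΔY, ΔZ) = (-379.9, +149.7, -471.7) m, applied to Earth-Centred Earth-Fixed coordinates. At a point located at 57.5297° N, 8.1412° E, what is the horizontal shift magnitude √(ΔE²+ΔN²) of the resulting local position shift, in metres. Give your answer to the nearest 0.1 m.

The local east axis at (φ, λ) is (−sin λ, cos λ, 0), so ΔE = −sin(8.1412°)·(-379.9) + cos(8.1412°)·149.7 = 201.99 m.
The local north axis is (−sin φ cos λ, −sin φ sin λ, cos φ), giving ΔN = 317.280 − 17.885 − 253.238 = 46.16 m.
Horizontal magnitude = √(ΔE² + ΔN²) = √(201.99² + 46.16²) = 207.20 m.

207.2 m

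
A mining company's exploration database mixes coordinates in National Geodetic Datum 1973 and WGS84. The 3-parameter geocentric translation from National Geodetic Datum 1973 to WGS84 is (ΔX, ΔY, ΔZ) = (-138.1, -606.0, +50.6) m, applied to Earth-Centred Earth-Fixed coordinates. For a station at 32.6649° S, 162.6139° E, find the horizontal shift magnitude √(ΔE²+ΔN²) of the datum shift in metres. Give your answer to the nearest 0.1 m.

The local east axis at (φ, λ) is (−sin λ, cos λ, 0), so ΔE = −sin(162.6139°)·(-138.1) + cos(162.6139°)·(-606.0) = 619.58 m.
The local north axis is (−sin φ cos λ, −sin φ sin λ, cos φ), giving ΔN = 71.131 − 97.732 + 42.597 = 16.00 m.
Horizontal magnitude = √(ΔE² + ΔN²) = √(619.58² + 16.00²) = 619.79 m.

619.8 m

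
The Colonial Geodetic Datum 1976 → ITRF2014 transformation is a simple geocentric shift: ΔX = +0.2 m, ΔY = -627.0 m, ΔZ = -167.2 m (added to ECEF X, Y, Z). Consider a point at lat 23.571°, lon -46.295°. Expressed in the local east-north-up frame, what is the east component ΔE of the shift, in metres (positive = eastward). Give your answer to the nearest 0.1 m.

The local east axis at (φ, λ) is (−sin λ, cos λ, 0), so ΔE = −sin(-46.295°)·0.2 + cos(-46.295°)·(-627.0) = -433.08 m.

ΔE = -433.1 m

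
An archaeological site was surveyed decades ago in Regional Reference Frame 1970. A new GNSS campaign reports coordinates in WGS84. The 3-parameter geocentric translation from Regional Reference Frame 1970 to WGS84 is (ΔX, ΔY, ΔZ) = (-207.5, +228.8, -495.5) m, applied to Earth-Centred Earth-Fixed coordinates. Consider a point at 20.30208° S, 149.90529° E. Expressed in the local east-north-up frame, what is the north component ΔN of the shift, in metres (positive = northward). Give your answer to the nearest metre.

ΔN = -363 m

At φ = -20.30208°, λ = 149.90529°: sin φ = -0.346970, cos φ = 0.937876, sin λ = 0.501431, cos λ = -0.865198.
ΔN = −sin φ cos λ·ΔX − sin φ sin λ·ΔY + cos φ·ΔZ = −(-0.346970)(-0.865198)(-207.5) − (-0.346970)(0.501431)(228.8) + (0.937876)(-495.5) = -362.62 m.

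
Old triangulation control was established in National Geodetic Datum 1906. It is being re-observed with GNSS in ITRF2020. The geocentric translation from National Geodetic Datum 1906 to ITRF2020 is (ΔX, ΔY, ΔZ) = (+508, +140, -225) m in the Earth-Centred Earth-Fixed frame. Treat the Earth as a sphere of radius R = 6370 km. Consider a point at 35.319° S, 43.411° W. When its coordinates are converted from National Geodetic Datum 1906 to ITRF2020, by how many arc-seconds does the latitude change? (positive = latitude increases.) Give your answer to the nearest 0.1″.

sin φ = -0.578128, cos φ = 0.815946, sin λ = -0.687227, cos λ = 0.726443.
North component: ΔN = −sin φ cos λ·ΔX − sin φ sin λ·ΔY + cos φ·ΔZ = −(-0.578128)(0.726443)(508) − (-0.578128)(-0.687227)(140) + (0.815946)(-225) = -25.86 m.
1° of latitude spans πR/180 = 111177 m, so Δφ = -25.86 / 111177 × 3600 = -0.837″.

Δφ = -0.8″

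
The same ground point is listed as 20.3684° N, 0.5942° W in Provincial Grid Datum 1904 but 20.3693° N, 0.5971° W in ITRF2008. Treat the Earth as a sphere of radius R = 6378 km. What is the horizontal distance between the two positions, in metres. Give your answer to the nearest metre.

Δφ = 20.3693° − 20.3684° = +0.0009°; Δλ = -0.5971° − -0.5942° = -0.0029°.
1° along a meridian = πR/180 = 111317 m.
ΔN = Δφ × 111317 = 100.2 m; ΔE = Δλ × 111317 × cos(20.3684°) = -0.0029 × 111317 × 0.937474 = -302.6 m.
Distance = √(ΔE² + ΔN²) = √((-302.6)² + 100.2²) = 318.8 m.

319 m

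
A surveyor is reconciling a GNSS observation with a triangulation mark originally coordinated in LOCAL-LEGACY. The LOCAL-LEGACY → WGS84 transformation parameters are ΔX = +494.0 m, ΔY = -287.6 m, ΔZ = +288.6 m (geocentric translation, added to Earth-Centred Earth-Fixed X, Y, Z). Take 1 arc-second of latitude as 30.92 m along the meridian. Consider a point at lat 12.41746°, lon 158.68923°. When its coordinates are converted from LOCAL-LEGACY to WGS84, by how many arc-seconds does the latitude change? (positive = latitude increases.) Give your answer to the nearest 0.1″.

sin φ = 0.215033, cos φ = 0.976607, sin λ = 0.363426, cos λ = -0.931623.
North component: ΔN = −sin φ cos λ·ΔX − sin φ sin λ·ΔY + cos φ·ΔZ = −(0.215033)(-0.931623)(494.0) − (0.215033)(0.363426)(-287.6) + (0.976607)(288.6) = 403.29 m.
1° of latitude spans 3600 × 30.92 = 111312 m, so Δφ = 403.29 / 111312 × 3600 = 13.043″.

Δφ = 13.0″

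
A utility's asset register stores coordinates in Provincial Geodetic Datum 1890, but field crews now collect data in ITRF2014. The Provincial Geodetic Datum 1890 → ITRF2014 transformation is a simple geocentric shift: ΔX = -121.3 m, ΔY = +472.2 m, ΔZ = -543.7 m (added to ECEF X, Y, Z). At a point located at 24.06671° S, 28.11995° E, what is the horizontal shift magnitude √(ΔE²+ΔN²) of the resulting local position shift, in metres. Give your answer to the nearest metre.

At φ = -24.06671°, λ = 28.11995°: sin φ = -0.407800, cos φ = 0.913071, sin λ = 0.471319, cos λ = 0.881963.
ΔE = −sin λ·ΔX + cos λ·ΔY = −(0.471319)·(-121.3) + (0.881963)·(472.2) = 473.63 m.
ΔN = −sin φ cos λ·ΔX − sin φ sin λ·ΔY + cos φ·ΔZ = −(-0.407800)(0.881963)(-121.3) − (-0.407800)(0.471319)(472.2) + (0.913071)(-543.7) = -449.31 m.
Horizontal magnitude = √(ΔE² + ΔN²) = √(473.63² + (-449.31)²) = 652.84 m.

653 m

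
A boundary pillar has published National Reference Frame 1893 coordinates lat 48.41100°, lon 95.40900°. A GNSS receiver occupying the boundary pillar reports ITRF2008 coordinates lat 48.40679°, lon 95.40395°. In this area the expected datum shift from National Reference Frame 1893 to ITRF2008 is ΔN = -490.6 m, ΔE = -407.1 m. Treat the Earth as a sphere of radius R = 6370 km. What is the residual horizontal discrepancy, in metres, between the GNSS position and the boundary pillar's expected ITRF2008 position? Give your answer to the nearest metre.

Observed coordinate differences: Δφ = -0.00421°, Δλ = -0.00505°.
Converting to metres (1° lat = 111177 m, cos φ = 0.663783): observed ΔN = -468.1 m, observed ΔE = -372.7 m.
Subtracting the expected shift leaves a residual of -468.1 − (-490.6) = 22.5 m north and -372.7 − (-407.1) = 34.4 m east.
Residual distance = √(22.5² + 34.4²) = 41.1 m.

41 m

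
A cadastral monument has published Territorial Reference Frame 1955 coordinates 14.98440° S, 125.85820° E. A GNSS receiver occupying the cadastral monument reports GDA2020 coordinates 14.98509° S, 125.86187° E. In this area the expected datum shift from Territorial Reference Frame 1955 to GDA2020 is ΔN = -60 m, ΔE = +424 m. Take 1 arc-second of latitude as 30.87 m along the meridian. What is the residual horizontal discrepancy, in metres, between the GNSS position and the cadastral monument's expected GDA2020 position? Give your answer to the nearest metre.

34 m

Observed coordinate differences: Δφ = -0.00069°, Δλ = +0.00367°.
Converting to metres (1° lat = 111132 m, cos φ = 0.965996): observed ΔN = -76.7 m, observed ΔE = 394.0 m.
Subtracting the expected shift leaves a residual of -76.7 − (-60) = -16.7 m north and 394.0 − (424) = -30.0 m east.
Residual distance = √((-16.7)² + (-30.0)²) = 34.3 m.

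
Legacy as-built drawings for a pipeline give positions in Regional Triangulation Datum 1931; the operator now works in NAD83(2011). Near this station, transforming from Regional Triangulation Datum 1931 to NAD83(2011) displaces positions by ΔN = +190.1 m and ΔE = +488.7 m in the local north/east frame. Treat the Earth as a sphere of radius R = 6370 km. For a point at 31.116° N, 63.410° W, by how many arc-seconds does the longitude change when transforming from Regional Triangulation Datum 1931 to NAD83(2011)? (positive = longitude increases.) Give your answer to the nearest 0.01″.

At latitude 31.116°, cos φ = 0.856123.
One radian of longitude at latitude φ spans R cos φ, so Δλ = ΔE / (R cos φ) = 488.7 / (6370000 × 0.856123) = 8.9612e-05 rad = 18.484″.

Δλ = 18.48″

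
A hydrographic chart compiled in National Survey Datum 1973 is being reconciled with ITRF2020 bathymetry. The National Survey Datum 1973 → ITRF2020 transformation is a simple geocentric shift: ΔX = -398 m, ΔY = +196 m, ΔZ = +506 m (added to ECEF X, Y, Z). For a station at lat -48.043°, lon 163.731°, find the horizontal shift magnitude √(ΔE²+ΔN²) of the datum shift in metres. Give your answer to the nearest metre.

668 m

The local east axis at (φ, λ) is (−sin λ, cos λ, 0), so ΔE = −sin(163.731°)·(-398) + cos(163.731°)·196 = -76.65 m.
The local north axis is (−sin φ cos λ, −sin φ sin λ, cos φ), giving ΔN = 284.120 + 40.833 + 338.298 = 663.25 m.
Horizontal magnitude = √(ΔE² + ΔN²) = √((-76.65)² + 663.25²) = 667.67 m.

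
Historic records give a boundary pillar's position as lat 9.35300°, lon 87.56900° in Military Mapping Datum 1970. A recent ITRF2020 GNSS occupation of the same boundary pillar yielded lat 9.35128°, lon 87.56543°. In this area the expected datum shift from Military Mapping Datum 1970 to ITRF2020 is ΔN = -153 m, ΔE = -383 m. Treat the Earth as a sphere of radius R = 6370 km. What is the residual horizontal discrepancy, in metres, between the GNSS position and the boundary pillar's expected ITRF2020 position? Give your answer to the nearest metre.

39 m

Observed coordinate differences: Δφ = -0.00172°, Δλ = -0.00357°.
Converting to metres (1° lat = 111177 m, cos φ = 0.986706): observed ΔN = -191.2 m, observed ΔE = -391.6 m.
Subtracting the expected shift leaves a residual of -191.2 − (-153) = -38.2 m north and -391.6 − (-383) = -8.6 m east.
Residual distance = √((-38.2)² + (-8.6)²) = 39.2 m.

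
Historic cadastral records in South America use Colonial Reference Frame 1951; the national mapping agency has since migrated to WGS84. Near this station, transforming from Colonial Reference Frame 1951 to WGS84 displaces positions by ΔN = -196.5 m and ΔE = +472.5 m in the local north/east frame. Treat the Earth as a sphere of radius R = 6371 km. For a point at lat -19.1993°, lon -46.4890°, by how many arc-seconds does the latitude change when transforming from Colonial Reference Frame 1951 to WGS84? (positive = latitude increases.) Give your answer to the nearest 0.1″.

On a sphere of radius R, 1 rad of latitude = R, so Δφ = ΔN / R = -196.5 / 6371000 = -3.0843e-05 rad = -6.362″.

Δφ = -6.4″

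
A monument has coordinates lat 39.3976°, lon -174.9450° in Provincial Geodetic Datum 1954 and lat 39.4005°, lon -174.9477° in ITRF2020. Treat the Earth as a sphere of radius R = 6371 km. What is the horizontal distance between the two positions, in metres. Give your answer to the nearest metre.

Δφ = 39.4005° − 39.3976° = +0.0029°; Δλ = -174.9477° − -174.9450° = -0.0027°.
1° along a meridian = πR/180 = 111195 m.
ΔN = Δφ × 111195 = 322.5 m; ΔE = Δλ × 111195 × cos(39.3976°) = -0.0027 × 111195 × 0.772760 = -232.0 m.
Distance = √(ΔE² + ΔN²) = √((-232.0)² + 322.5²) = 397.3 m.

397 m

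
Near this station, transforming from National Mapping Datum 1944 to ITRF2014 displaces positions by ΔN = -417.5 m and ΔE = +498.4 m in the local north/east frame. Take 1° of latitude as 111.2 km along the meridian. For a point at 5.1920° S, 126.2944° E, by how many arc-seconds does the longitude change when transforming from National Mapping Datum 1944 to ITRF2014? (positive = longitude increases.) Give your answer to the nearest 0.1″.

At latitude -5.1920°, cos φ = 0.995897.
1° of longitude at this latitude = 111.2 × cos φ = 110.74 km, so Δλ = 498.4 / 110743.8 = 0.0045005° = 16.202″.

Δλ = 16.2″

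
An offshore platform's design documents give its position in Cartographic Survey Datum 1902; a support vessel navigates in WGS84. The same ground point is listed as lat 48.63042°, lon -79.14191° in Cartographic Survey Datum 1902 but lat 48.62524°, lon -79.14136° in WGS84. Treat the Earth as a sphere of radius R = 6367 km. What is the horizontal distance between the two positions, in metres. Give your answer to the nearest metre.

Δφ = 48.62524° − 48.63042° = -0.00518°; Δλ = -79.14136° − -79.14191° = +0.00055°.
1° along a meridian = πR/180 = 111125 m.
ΔN = Δφ × 111125 = -575.6 m; ΔE = Δλ × 111125 × cos(48.63042°) = +0.00055 × 111125 × 0.660914 = 40.4 m.
Distance = √(ΔE² + ΔN²) = √(40.4² + (-575.6)²) = 577.0 m.

577 m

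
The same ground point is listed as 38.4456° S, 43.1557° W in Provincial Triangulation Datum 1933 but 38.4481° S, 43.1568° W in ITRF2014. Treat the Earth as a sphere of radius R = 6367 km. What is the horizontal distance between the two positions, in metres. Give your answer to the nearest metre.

294 m

Δφ = -38.4481° − -38.4456° = -0.0025°; Δλ = -43.1568° − -43.1557° = -0.0011°.
1° along a meridian = πR/180 = 111125 m.
ΔN = Δφ × 111125 = -277.8 m; ΔE = Δλ × 111125 × cos(-38.4456°) = -0.0011 × 111125 × 0.783199 = -95.7 m.
Distance = √(ΔE² + ΔN²) = √((-95.7)² + (-277.8)²) = 293.8 m.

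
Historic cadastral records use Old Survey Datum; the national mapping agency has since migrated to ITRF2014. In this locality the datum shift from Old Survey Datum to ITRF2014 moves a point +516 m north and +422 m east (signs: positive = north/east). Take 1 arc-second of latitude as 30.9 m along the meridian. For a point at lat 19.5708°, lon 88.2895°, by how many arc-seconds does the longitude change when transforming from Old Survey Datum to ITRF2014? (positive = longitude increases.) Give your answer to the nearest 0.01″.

At latitude 19.5708°, cos φ = 0.942228.
1″ of longitude at this latitude = 30.90 × cos φ = 29.1149 m, so Δλ = 422.0 / 29.1149 = 14.494″.

Δλ = 14.49″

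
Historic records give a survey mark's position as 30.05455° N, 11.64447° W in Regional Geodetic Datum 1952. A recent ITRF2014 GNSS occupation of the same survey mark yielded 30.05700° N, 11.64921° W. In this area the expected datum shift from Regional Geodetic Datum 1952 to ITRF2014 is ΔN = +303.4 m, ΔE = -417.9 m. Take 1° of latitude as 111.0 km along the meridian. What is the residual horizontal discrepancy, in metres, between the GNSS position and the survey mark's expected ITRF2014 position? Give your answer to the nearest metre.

Observed coordinate differences: Δφ = +0.00245°, Δλ = -0.00474°.
Converting to metres (1° lat = 111000 m, cos φ = 0.865549): observed ΔN = 271.9 m, observed ΔE = -455.4 m.
Subtracting the expected shift leaves a residual of 271.9 − (303.4) = -31.5 m north and -455.4 − (-417.9) = -37.5 m east.
Residual distance = √((-31.5)² + (-37.5)²) = 48.9 m.

49 m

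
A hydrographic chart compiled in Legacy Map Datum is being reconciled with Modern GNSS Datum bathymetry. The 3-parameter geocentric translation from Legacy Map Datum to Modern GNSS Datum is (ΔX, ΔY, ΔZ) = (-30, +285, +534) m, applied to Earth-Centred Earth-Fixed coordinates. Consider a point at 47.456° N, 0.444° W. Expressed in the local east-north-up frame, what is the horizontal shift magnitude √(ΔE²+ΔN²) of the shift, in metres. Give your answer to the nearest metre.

479 m

The local east axis at (φ, λ) is (−sin λ, cos λ, 0), so ΔE = −sin(-0.444°)·(-30) + cos(-0.444°)·285 = 284.76 m.
The local north axis is (−sin φ cos λ, −sin φ sin λ, cos φ), giving ΔN = 22.102 + 1.627 + 361.067 = 384.80 m.
Horizontal magnitude = √(ΔE² + ΔN²) = √(284.76² + 384.80²) = 478.70 m.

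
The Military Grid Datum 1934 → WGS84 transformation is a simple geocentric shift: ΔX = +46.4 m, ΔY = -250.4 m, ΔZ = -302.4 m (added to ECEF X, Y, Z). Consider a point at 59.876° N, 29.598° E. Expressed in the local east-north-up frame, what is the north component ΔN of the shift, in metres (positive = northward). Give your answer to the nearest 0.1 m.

ΔN = -79.7 m

The local north axis is (−sin φ cos λ, −sin φ sin λ, cos φ), giving ΔN = -34.896 + 106.972 − 151.766 = -79.69 m.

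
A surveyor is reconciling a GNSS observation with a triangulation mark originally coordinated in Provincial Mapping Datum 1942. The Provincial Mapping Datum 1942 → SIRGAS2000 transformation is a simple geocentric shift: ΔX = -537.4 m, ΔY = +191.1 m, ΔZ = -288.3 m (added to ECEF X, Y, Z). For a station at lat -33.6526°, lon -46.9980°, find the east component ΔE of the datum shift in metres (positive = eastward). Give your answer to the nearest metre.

ΔE = -263 m

The local east axis at (φ, λ) is (−sin λ, cos λ, 0), so ΔE = −sin(-46.9980°)·(-537.4) + cos(-46.9980°)·191.1 = -262.68 m.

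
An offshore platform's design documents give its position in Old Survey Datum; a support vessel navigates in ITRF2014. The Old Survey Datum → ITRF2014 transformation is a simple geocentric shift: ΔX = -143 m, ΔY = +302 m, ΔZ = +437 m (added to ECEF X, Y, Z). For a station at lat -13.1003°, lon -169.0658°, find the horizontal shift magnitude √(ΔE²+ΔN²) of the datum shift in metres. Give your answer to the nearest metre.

At φ = -13.1003°, λ = -169.0658°: sin φ = -0.226656, cos φ = 0.973975, sin λ = -0.189682, cos λ = -0.981846.
ΔE = −sin λ·ΔX + cos λ·ΔY = −(-0.189682)·(-143) + (-0.981846)·(302) = -323.64 m.
ΔN = −sin φ cos λ·ΔX − sin φ sin λ·ΔY + cos φ·ΔZ = −(-0.226656)(-0.981846)(-143) − (-0.226656)(-0.189682)(302) + (0.973975)(437) = 444.47 m.
Horizontal magnitude = √(ΔE² + ΔN²) = √((-323.64)² + 444.47²) = 549.81 m.

550 m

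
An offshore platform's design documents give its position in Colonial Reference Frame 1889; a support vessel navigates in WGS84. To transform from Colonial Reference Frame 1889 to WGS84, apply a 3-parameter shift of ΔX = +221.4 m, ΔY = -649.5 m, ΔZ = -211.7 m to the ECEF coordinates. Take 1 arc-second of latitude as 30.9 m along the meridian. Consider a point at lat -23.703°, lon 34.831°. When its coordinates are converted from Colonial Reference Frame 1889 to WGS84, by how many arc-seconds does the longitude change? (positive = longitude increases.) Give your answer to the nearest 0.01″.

sin φ = -0.401996, cos φ = 0.915642, sin λ = 0.571158, cos λ = 0.820840.
East component: ΔE = −sin λ·ΔX + cos λ·ΔY = −(0.571158)(221.4) + (0.820840)(-649.5) = -659.59 m.
1° of latitude spans 3600 × 30.90 = 111240 m; at latitude φ, 1° of longitude spans that × cos φ = 101856.0 m, so Δλ = -659.59 / 101856.0 × 3600 = -23.313″.

Δλ = -23.31″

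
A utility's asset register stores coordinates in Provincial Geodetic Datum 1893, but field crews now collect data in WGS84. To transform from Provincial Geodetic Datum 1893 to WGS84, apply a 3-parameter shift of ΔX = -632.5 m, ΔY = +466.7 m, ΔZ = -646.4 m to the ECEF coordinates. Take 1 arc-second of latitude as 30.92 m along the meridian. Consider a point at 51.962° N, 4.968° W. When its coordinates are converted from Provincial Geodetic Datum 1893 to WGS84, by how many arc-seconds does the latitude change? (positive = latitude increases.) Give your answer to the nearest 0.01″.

sin φ = 0.787602, cos φ = 0.616184, sin λ = -0.086599, cos λ = 0.996243.
North component: ΔN = −sin φ cos λ·ΔX − sin φ sin λ·ΔY + cos φ·ΔZ = −(0.787602)(0.996243)(-632.5) − (0.787602)(-0.086599)(466.7) + (0.616184)(-646.4) = 129.82 m.
1° of latitude spans 3600 × 30.92 = 111312 m, so Δφ = 129.82 / 111312 × 3600 = 4.198″.

Δφ = 4.20″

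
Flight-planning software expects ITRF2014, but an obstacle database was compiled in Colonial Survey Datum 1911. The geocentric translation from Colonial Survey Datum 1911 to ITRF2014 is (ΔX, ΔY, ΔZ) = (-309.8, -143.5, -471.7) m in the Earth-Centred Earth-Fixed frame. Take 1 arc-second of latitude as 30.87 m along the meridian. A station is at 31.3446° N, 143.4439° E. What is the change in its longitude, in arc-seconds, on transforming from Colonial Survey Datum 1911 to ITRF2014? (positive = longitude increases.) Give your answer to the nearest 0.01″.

Δλ = 11.37″

sin φ = 0.520184, cos φ = 0.854054, sin λ = 0.595610, cos λ = -0.803274.
East component: ΔE = −sin λ·ΔX + cos λ·ΔY = −(0.595610)(-309.8) + (-0.803274)(-143.5) = 299.79 m.
1° of latitude spans 3600 × 30.87 = 111132 m; at latitude φ, 1° of longitude spans that × cos φ = 94912.7 m, so Δλ = 299.79 / 94912.7 × 3600 = 11.371″.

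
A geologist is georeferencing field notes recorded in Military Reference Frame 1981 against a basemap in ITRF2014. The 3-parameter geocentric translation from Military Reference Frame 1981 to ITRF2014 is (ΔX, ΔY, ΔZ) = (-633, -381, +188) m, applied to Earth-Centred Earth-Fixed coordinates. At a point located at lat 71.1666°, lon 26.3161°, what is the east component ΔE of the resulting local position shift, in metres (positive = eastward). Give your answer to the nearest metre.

At φ = 71.1666°, λ = 26.3161°: sin φ = 0.946461, cos φ = 0.322817, sin λ = 0.443323, cos λ = 0.896362.
ΔE = −sin λ·ΔX + cos λ·ΔY = −(0.443323)·(-633) + (0.896362)·(-381) = -60.89 m.

ΔE = -61 m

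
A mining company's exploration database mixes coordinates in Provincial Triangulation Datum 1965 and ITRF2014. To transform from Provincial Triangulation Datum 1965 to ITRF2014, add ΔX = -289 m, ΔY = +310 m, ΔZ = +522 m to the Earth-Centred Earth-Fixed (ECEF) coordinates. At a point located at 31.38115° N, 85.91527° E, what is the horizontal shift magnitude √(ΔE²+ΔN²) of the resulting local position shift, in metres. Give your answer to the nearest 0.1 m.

At φ = 31.38115°, λ = 85.91527°: sin φ = 0.520729, cos φ = 0.853722, sin λ = 0.997460, cos λ = 0.071232.
ΔE = −sin λ·ΔX + cos λ·ΔY = −(0.997460)·(-289) + (0.071232)·(310) = 310.35 m.
ΔN = −sin φ cos λ·ΔX − sin φ sin λ·ΔY + cos φ·ΔZ = −(0.520729)(0.071232)(-289) − (0.520729)(0.997460)(310) + (0.853722)(522) = 295.35 m.
Horizontal magnitude = √(ΔE² + ΔN²) = √(310.35² + 295.35²) = 428.42 m.

428.4 m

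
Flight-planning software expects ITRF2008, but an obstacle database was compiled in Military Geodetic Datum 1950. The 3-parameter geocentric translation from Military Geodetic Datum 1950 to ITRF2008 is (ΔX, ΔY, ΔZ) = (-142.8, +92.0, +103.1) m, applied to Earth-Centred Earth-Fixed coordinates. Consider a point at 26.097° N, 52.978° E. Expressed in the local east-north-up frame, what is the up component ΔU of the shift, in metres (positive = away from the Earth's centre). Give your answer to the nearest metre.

ΔU = 34 m

The local up (radial) axis is (cos φ cos λ, cos φ sin λ, sin φ), giving ΔU = -77.217 + 65.965 + 45.353 = 34.10 m.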